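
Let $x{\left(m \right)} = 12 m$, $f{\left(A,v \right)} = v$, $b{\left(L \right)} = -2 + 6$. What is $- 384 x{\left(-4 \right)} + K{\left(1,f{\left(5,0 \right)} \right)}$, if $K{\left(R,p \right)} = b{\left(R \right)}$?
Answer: $18436$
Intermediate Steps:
$b{\left(L \right)} = 4$
$K{\left(R,p \right)} = 4$
$- 384 x{\left(-4 \right)} + K{\left(1,f{\left(5,0 \right)} \right)} = - 384 \cdot 12 \left(-4\right) + 4 = \left(-384\right) \left(-48\right) + 4 = 18432 + 4 = 18436$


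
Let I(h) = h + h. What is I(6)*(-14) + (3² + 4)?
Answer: -155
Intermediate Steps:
I(h) = 2*h
I(6)*(-14) + (3² + 4) = (2*6)*(-14) + (3² + 4) = 12*(-14) + (9 + 4) = -168 + 13 = -155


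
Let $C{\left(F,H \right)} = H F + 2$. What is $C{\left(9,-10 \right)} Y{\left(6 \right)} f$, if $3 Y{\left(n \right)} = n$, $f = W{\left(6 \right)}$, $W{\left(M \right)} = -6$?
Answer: $1056$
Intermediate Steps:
$C{\left(F,H \right)} = 2 + F H$ ($C{\left(F,H \right)} = F H + 2 = 2 + F H$)
$f = -6$
$Y{\left(n \right)} = \frac{n}{3}$
$C{\left(9,-10 \right)} Y{\left(6 \right)} f = \left(2 + 9 \left(-10\right)\right) \frac{1}{3} \cdot 6 \left(-6\right) = \left(2 - 90\right) 2 \left(-6\right) = \left(-88\right) 2 \left(-6\right) = \left(-176\right) \left(-6\right) = 1056$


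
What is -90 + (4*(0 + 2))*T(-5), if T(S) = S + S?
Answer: -170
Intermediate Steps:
T(S) = 2*S
-90 + (4*(0 + 2))*T(-5) = -90 + (4*(0 + 2))*(2*(-5)) = -90 + (4*2)*(-10) = -90 + 8*(-10) = -90 - 80 = -170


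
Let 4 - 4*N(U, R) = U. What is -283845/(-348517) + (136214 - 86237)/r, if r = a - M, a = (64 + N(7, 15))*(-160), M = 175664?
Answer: 11772008457/21582960776 ≈ 0.54543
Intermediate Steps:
N(U, R) = 1 - U/4
a = -10120 (a = (64 + (1 - ¼*7))*(-160) = (64 + (1 - 7/4))*(-160) = (64 - ¾)*(-160) = (253/4)*(-160) = -10120)
r = -185784 (r = -10120 - 1*175664 = -10120 - 175664 = -185784)
-283845/(-348517) + (136214 - 86237)/r = -283845/(-348517) + (136214 - 86237)/(-185784) = -283845*(-1/348517) + 49977*(-1/185784) = 283845/348517 - 16659/61928 = 11772008457/21582960776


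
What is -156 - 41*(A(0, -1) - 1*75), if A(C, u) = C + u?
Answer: 2960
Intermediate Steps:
-156 - 41*(A(0, -1) - 1*75) = -156 - 41*((0 - 1) - 1*75) = -156 - 41*(-1 - 75) = -156 - 41*(-76) = -156 + 3116 = 2960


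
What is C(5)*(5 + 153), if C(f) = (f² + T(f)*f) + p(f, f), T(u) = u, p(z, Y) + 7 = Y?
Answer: 7584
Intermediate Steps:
p(z, Y) = -7 + Y
C(f) = -7 + f + 2*f² (C(f) = (f² + f*f) + (-7 + f) = (f² + f²) + (-7 + f) = 2*f² + (-7 + f) = -7 + f + 2*f²)
C(5)*(5 + 153) = (-7 + 5 + 2*5²)*(5 + 153) = (-7 + 5 + 2*25)*158 = (-7 + 5 + 50)*158 = 48*158 = 7584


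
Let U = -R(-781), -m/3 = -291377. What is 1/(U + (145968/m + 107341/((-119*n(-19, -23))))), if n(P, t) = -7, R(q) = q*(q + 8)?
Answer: -242717041/146500115744228 ≈ -1.6568e-6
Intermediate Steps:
m = 874131 (m = -3*(-291377) = 874131)
R(q) = q*(8 + q)
U = -603713 (U = -(-781)*(8 - 781) = -(-781)*(-773) = -1*603713 = -603713)
1/(U + (145968/m + 107341/((-119*n(-19, -23))))) = 1/(-603713 + (145968/874131 + 107341/((-119*(-7))))) = 1/(-603713 + (145968*(1/874131) + 107341/833)) = 1/(-603713 + (48656/291377 + 107341*(1/833))) = 1/(-603713 + (48656/291377 + 107341/833)) = 1/(-603713 + 31317229005/242717041) = 1/(-146500115744228/242717041) = -242717041/146500115744228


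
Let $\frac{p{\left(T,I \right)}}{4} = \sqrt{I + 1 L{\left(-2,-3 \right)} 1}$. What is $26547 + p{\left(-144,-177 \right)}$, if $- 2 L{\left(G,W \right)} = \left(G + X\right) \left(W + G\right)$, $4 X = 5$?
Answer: $26547 + 3 i \sqrt{318} \approx 26547.0 + 53.498 i$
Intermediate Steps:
$X = \frac{5}{4}$ ($X = \frac{1}{4} \cdot 5 = \frac{5}{4} \approx 1.25$)
$L{\left(G,W \right)} = - \frac{\left(\frac{5}{4} + G\right) \left(G + W\right)}{2}$ ($L{\left(G,W \right)} = - \frac{\left(G + \frac{5}{4}\right) \left(W + G\right)}{2} = - \frac{\left(\frac{5}{4} + G\right) \left(G + W\right)}{2}$)
$p{\left(T,I \right)} = 4 \sqrt{- \frac{15}{8} + I}$ ($p{\left(T,I \right)} = 4 \sqrt{I + 1 \left(\left(- \frac{5}{8}\right) \left(-2\right) - - \frac{15}{8} - \frac{\left(-2\right)^{2}}{2} - \left(-1\right) \left(-3\right)\right) 1} = 4 \sqrt{I + 1 \left(\frac{5}{4} + \frac{15}{8} - 2 - 3\right) 1} = 4 \sqrt{I + 1 \left(- \frac{15}{8}\right) 1} = 4 \sqrt{I - \frac{15}{8}} = 4 \sqrt{- \frac{15}{8} + I}$)
$26547 + p{\left(-144,-177 \right)} = 26547 + \sqrt{-30 + 16 \left(-177\right)} = 26547 + \sqrt{-30 - 2832} = 26547 + \sqrt{-2862} = 26547 + 3 i \sqrt{318}$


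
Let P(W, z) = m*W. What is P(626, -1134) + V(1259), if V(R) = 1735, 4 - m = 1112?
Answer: -691873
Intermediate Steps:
m = -1108 (m = 4 - 1*1112 = 4 - 1112 = -1108)
P(W, z) = -1108*W
P(626, -1134) + V(1259) = -1108*626 + 1735 = -693608 + 1735 = -691873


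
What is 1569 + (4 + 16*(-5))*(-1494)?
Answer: 115113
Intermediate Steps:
1569 + (4 + 16*(-5))*(-1494) = 1569 + (4 - 80)*(-1494) = 1569 - 76*(-1494) = 1569 + 113544 = 115113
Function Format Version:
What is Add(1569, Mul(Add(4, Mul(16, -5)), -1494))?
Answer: 115113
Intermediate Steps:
Add(1569, Mul(Add(4, Mul(16, -5)), -1494)) = Add(1569, Mul(Add(4, -80), -1494)) = Add(1569, Mul(-76, -1494)) = Add(1569, 113544) = 115113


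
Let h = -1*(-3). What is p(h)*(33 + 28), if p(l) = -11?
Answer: -671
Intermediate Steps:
h = 3
p(h)*(33 + 28) = -11*(33 + 28) = -11*61 = -671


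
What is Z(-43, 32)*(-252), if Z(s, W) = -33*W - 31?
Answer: 273924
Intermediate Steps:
Z(s, W) = -31 - 33*W
Z(-43, 32)*(-252) = (-31 - 33*32)*(-252) = (-31 - 1056)*(-252) = -1087*(-252) = 273924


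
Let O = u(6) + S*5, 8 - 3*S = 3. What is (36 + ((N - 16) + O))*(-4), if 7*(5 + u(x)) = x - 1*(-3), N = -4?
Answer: -1732/21 ≈ -82.476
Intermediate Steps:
S = 5/3 (S = 8/3 - ⅓*3 = 8/3 - 1 = 5/3 ≈ 1.6667)
u(x) = -32/7 + x/7 (u(x) = -5 + (x - 1*(-3))/7 = -5 + (x + 3)/7 = -5 + (3 + x)/7 = -5 + (3/7 + x/7) = -32/7 + x/7)
O = 97/21 (O = (-32/7 + (⅐)*6) + (5/3)*5 = (-32/7 + 6/7) + 25/3 = -26/7 + 25/3 = 97/21 ≈ 4.6190)
(36 + ((N - 16) + O))*(-4) = (36 + ((-4 - 16) + 97/21))*(-4) = (36 + (-20 + 97/21))*(-4) = (36 - 323/21)*(-4) = (433/21)*(-4) = -1732/21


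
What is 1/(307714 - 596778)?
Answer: -1/289064 ≈ -3.4594e-6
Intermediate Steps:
1/(307714 - 596778) = 1/(-289064) = -1/289064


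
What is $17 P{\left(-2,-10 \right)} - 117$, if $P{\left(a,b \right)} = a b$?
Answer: $223$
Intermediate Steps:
$17 P{\left(-2,-10 \right)} - 117 = 17 \left(\left(-2\right) \left(-10\right)\right) - 117 = 17 \cdot 20 - 117 = 340 - 117 = 223$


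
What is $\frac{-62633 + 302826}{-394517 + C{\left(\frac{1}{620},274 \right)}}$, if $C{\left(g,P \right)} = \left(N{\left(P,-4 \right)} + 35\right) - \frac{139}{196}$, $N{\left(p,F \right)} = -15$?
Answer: $- \frac{47077828}{77321551} \approx -0.60886$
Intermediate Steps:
$C{\left(g,P \right)} = \frac{3781}{196}$ ($C{\left(g,P \right)} = \left(-15 + 35\right) - \frac{139}{196} = 20 - \frac{139}{196} = \frac{3781}{196}$)
$\frac{-62633 + 302826}{-394517 + C{\left(\frac{1}{620},274 \right)}} = \frac{-62633 + 302826}{-394517 + \frac{3781}{196}} = \frac{240193}{- \frac{77321551}{196}} = 240193 \left(- \frac{196}{77321551}\right) = - \frac{47077828}{77321551}$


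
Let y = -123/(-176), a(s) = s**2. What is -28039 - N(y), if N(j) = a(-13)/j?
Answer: -3478541/123 ≈ -28281.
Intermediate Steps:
y = 123/176 (y = -123*(-1/176) = 123/176 ≈ 0.69886)
N(j) = 169/j (N(j) = (-13)**2/j = 169/j)
-28039 - N(y) = -28039 - 169/123/176 = -28039 - 169*176/123 = -28039 - 1*29744/123 = -28039 - 29744/123 = -3478541/123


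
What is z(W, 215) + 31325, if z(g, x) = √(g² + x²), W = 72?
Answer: 31325 + √51409 ≈ 31552.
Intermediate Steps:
z(W, 215) + 31325 = √(72² + 215²) + 31325 = √(5184 + 46225) + 31325 = √51409 + 31325 = 31325 + √51409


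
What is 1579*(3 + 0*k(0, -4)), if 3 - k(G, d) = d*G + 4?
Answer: 4737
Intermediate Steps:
k(G, d) = -1 - G*d (k(G, d) = 3 - (d*G + 4) = 3 - (G*d + 4) = 3 - (4 + G*d) = 3 + (-4 - G*d) = -1 - G*d)
1579*(3 + 0*k(0, -4)) = 1579*(3 + 0*(-1 - 1*0*(-4))) = 1579*(3 + 0*(-1 + 0)) = 1579*(3 + 0*(-1)) = 1579*(3 + 0) = 1579*3 = 4737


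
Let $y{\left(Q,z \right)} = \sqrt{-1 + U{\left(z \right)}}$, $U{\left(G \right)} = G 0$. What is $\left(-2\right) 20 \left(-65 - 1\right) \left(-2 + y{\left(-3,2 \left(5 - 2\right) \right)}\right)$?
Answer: $-5280 + 2640 i \approx -5280.0 + 2640.0 i$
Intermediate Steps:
$U{\left(G \right)} = 0$
$y{\left(Q,z \right)} = i$ ($y{\left(Q,z \right)} = \sqrt{-1 + 0} = \sqrt{-1} = i$)
$\left(-2\right) 20 \left(-65 - 1\right) \left(-2 + y{\left(-3,2 \left(5 - 2\right) \right)}\right) = \left(-2\right) 20 \left(-65 - 1\right) \left(-2 + i\right) = - 40 \left(- 66 \left(-2 + i\right)\right) = - 40 \left(132 - 66 i\right) = -5280 + 2640 i$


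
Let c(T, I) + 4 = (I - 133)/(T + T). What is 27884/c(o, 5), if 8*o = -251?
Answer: -1749721/123 ≈ -14225.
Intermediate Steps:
o = -251/8 (o = (⅛)*(-251) = -251/8 ≈ -31.375)
c(T, I) = -4 + (-133 + I)/(2*T) (c(T, I) = -4 + (I - 133)/(T + T) = -4 + (-133 + I)/((2*T)) = -4 + (-133 + I)*(1/(2*T)) = -4 + (-133 + I)/(2*T))
27884/c(o, 5) = 27884/(((-133 + 5 - 8*(-251/8))/(2*(-251/8)))) = 27884/(((½)*(-8/251)*(-133 + 5 + 251))) = 27884/(((½)*(-8/251)*123)) = 27884/(-492/251) = 27884*(-251/492) = -1749721/123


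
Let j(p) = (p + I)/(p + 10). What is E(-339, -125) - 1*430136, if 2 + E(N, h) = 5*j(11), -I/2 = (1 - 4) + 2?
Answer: -9032833/21 ≈ -4.3014e+5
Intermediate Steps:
I = 2 (I = -2*((1 - 4) + 2) = -2*(-3 + 2) = -2*(-1) = 2)
j(p) = (2 + p)/(10 + p) (j(p) = (p + 2)/(p + 10) = (2 + p)/(10 + p))
E(N, h) = 23/21 (E(N, h) = -2 + 5*((2 + 11)/(10 + 11)) = -2 + 5*(13/21) = -2 + 65/21 = 23/21)
E(-339, -125) - 1*430136 = 23/21 - 1*430136 = 23/21 - 430136 = -9032833/21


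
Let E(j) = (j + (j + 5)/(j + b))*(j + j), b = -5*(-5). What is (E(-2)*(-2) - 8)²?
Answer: 278784/529 ≈ 527.00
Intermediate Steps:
b = 25
E(j) = 2*j*(j + (5 + j)/(25 + j)) (E(j) = (j + (j + 5)/(j + 25))*(j + j) = (j + (5 + j)/(25 + j))*(2*j) = 2*j*(j + (5 + j)/(25 + j)))
(E(-2)*(-2) - 8)² = ((2*(-2)*(5 + (-2)² + 26*(-2))/(25 - 2))*(-2) - 8)² = ((2*(-2)*(5 + 4 - 52)/23)*(-2) - 8)² = ((2*(-2)*(1/23)*(-43))*(-2) - 8)² = ((172/23)*(-2) - 8)² = (-344/23 - 8)² = (-528/23)² = 278784/529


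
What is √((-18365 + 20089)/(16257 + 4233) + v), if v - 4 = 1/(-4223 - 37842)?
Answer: √30340563871845945/86191185 ≈ 2.0209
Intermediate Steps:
v = 168259/42065 (v = 4 + 1/(-4223 - 37842) = 4 + 1/(-42065) = 4 - 1/42065 = 168259/42065 ≈ 4.0000)
√((-18365 + 20089)/(16257 + 4233) + v) = √((-18365 + 20089)/(16257 + 4233) + 168259/42065) = √(1724/20490 + 168259/42065) = √(1724*(1/20490) + 168259/42065) = √(862/10245 + 168259/42065) = √(352014697/86191185) = √30340563871845945/86191185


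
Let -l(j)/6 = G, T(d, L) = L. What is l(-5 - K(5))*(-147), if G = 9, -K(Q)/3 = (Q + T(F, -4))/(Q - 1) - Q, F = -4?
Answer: 7938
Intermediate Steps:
K(Q) = 3*Q - 3*(-4 + Q)/(-1 + Q) (K(Q) = -3*((Q - 4)/(Q - 1) - Q) = -3*((-4 + Q)/(-1 + Q) - Q) = -3*(-Q + (-4 + Q)/(-1 + Q)) = 3*Q - 3*(-4 + Q)/(-1 + Q))
l(j) = -54 (l(j) = -6*9 = -54)
l(-5 - K(5))*(-147) = -54*(-147) = 7938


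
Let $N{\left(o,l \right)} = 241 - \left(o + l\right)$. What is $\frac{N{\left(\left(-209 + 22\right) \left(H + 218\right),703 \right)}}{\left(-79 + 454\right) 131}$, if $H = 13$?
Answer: $\frac{2849}{3275} \approx 0.86992$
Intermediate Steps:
$N{\left(o,l \right)} = 241 - l - o$ ($N{\left(o,l \right)} = 241 - \left(l + o\right) = 241 - l - o$)
$\frac{N{\left(\left(-209 + 22\right) \left(H + 218\right),703 \right)}}{\left(-79 + 454\right) 131} = \frac{241 - 703 - \left(-209 + 22\right) \left(13 + 218\right)}{\left(-79 + 454\right) 131} = \frac{241 - 703 - \left(-187\right) 231}{375 \cdot 131} = \frac{241 - 703 - -43197}{49125} = \left(241 - 703 + 43197\right) \frac{1}{49125} = 42735 \cdot \frac{1}{49125} = \frac{2849}{3275}$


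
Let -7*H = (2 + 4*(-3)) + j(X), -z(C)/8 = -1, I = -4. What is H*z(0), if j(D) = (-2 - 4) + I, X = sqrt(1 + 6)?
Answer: 160/7 ≈ 22.857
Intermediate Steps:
X = sqrt(7) ≈ 2.6458
z(C) = 8 (z(C) = -8*(-1) = 8)
j(D) = -10 (j(D) = (-2 - 4) - 4 = -6 - 4 = -10)
H = 20/7 (H = -((2 + 4*(-3)) - 10)/7 = -((2 - 12) - 10)/7 = -(-10 - 10)/7 = -1/7*(-20) = 20/7 ≈ 2.8571)
H*z(0) = (20/7)*8 = 160/7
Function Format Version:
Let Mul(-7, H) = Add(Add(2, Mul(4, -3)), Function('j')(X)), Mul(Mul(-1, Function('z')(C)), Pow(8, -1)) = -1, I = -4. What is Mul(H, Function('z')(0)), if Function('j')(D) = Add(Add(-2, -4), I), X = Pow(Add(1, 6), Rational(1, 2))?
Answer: Rational(160, 7) ≈ 22.857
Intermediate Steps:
X = Pow(7, Rational(1, 2)) ≈ 2.6458
Function('z')(C) = 8 (Function('z')(C) = Mul(-8, -1) = 8)
Function('j')(D) = -10 (Function('j')(D) = Add(Add(-2, -4), -4) = Add(-6, -4) = -10)
H = Rational(20, 7) (H = Mul(Rational(-1, 7), Add(Add(2, Mul(4, -3)), -10)) = Mul(Rational(-1, 7), Add(Add(2, -12), -10)) = Mul(Rational(-1, 7), Add(-10, -10)) = Mul(Rational(-1, 7), -20) = Rational(20, 7) ≈ 2.8571)
Mul(H, Function('z')(0)) = Mul(Rational(20, 7), 8) = Rational(160, 7)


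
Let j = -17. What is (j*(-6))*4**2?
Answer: 1632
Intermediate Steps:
(j*(-6))*4**2 = -17*(-6)*4**2 = 102*16 = 1632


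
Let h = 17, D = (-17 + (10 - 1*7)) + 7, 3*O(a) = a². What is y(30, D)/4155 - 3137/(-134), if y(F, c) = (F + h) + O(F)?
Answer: 13080733/556770 ≈ 23.494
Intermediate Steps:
O(a) = a²/3
D = -7 (D = (-17 + (10 - 7)) + 7 = (-17 + 3) + 7 = -14 + 7 = -7)
y(F, c) = 17 + F + F²/3 (y(F, c) = (F + 17) + F²/3 = (17 + F) + F²/3 = 17 + F + F²/3)
y(30, D)/4155 - 3137/(-134) = (17 + 30 + (⅓)*30²)/4155 - 3137/(-134) = (17 + 30 + (⅓)*900)*(1/4155) - 3137*(-1/134) = (17 + 30 + 300)*(1/4155) + 3137/134 = 347*(1/4155) + 3137/134 = 347/4155 + 3137/134 = 13080733/556770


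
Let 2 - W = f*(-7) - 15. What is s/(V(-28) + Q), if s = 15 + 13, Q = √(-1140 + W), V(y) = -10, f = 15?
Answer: -140/559 - 14*I*√1018/559 ≈ -0.25045 - 0.79908*I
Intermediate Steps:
W = 122 (W = 2 - (15*(-7) - 15) = 2 - (-105 - 15) = 2 - 1*(-120) = 2 + 120 = 122)
Q = I*√1018 (Q = √(-1140 + 122) = √(-1018) = I*√1018 ≈ 31.906*I)
s = 28
s/(V(-28) + Q) = 28/(-10 + I*√1018)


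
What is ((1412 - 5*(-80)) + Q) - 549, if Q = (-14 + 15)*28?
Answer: 1291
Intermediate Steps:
Q = 28 (Q = 1*28 = 28)
((1412 - 5*(-80)) + Q) - 549 = ((1412 - 5*(-80)) + 28) - 549 = ((1412 + 400) + 28) - 549 = (1812 + 28) - 549 = 1840 - 549 = 1291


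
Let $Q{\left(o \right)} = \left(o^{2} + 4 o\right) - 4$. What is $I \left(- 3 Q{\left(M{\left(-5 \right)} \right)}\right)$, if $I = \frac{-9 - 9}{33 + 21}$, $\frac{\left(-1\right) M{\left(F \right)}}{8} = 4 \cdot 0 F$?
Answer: $-4$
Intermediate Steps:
$M{\left(F \right)} = 0$ ($M{\left(F \right)} = - 8 \cdot 4 \cdot 0 F = - 8 \cdot 0 F = \left(-8\right) 0 = 0$)
$Q{\left(o \right)} = -4 + o^{2} + 4 o$
$I = - \frac{1}{3}$ ($I = - \frac{18}{54} = \left(-18\right) \frac{1}{54} = - \frac{1}{3} \approx -0.33333$)
$I \left(- 3 Q{\left(M{\left(-5 \right)} \right)}\right) = - \frac{\left(-3\right) \left(-4 + 0^{2} + 4 \cdot 0\right)}{3} = - \frac{\left(-3\right) \left(-4 + 0 + 0\right)}{3} = - \frac{\left(-3\right) \left(-4\right)}{3} = \left(- \frac{1}{3}\right) 12 = -4$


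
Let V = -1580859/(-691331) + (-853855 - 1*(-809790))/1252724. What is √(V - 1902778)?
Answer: 3*I*√39643132635790403632157399649/433023467822 ≈ 1379.4*I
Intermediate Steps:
V = 1949916509401/866046935644 (V = -1580859*(-1/691331) + (-853855 + 809790)*(1/1252724) = 1580859/691331 - 44065*1/1252724 = 1580859/691331 - 44065/1252724 = 1949916509401/866046935644 ≈ 2.2515)
√(V - 1902778) = √(1949916509401/866046935644 - 1902778) = √(-1647893106194309631/866046935644) = 3*I*√39643132635790403632157399649/433023467822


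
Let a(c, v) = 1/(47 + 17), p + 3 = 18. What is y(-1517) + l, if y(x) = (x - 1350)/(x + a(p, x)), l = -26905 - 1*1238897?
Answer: -122892735286/97087 ≈ -1.2658e+6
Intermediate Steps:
p = 15 (p = -3 + 18 = 15)
a(c, v) = 1/64
l = -1265802 (l = -26905 - 1238897 = -1265802)
y(x) = (-1350 + x)/(1/64 + x) (y(x) = (x - 1350)/(x + 1/64) = (-1350 + x)/(1/64 + x))
y(-1517) + l = 64*(-1350 - 1517)/(1 + 64*(-1517)) - 1265802 = 64*(-2867)/(1 - 97088) - 1265802 = 64*(-2867)/(-97087) - 1265802 = 64*(-1/97087)*(-2867) - 1265802 = 183488/97087 - 1265802 = -122892735286/97087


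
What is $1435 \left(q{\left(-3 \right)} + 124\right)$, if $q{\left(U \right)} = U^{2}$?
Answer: $190855$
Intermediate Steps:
$1435 \left(q{\left(-3 \right)} + 124\right) = 1435 \left(\left(-3\right)^{2} + 124\right) = 1435 \left(9 + 124\right) = 1435 \cdot 133 = 190855$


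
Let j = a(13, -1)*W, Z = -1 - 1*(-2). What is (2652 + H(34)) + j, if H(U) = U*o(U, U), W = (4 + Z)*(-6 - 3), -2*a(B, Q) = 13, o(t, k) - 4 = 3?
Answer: 6365/2 ≈ 3182.5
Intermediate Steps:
o(t, k) = 7 (o(t, k) = 4 + 3 = 7)
a(B, Q) = -13/2 (a(B, Q) = -½*13 = -13/2)
Z = 1 (Z = -1 + 2 = 1)
W = -45 (W = (4 + 1)*(-6 - 3) = 5*(-9) = -45)
j = 585/2 (j = -13/2*(-45) = 585/2 ≈ 292.50)
H(U) = 7*U (H(U) = U*7 = 7*U)
(2652 + H(34)) + j = (2652 + 7*34) + 585/2 = (2652 + 238) + 585/2 = 2890 + 585/2 = 6365/2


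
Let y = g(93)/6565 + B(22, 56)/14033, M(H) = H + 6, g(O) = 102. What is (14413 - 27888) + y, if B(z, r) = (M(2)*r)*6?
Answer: -1241387463289/92126645 ≈ -13475.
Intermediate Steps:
M(H) = 6 + H
B(z, r) = 48*r (B(z, r) = ((6 + 2)*r)*6 = (8*r)*6 = 48*r)
y = 19078086/92126645 (y = 102/6565 + (48*56)/14033 = 102*(1/6565) + 2688*(1/14033) = 102/6565 + 2688/14033 = 19078086/92126645 ≈ 0.20709)
(14413 - 27888) + y = (14413 - 27888) + 19078086/92126645 = -13475 + 19078086/92126645 = -1241387463289/92126645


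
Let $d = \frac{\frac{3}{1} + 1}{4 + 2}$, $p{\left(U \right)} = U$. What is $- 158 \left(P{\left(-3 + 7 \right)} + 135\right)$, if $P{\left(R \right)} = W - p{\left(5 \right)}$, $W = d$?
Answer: $- \frac{61936}{3} \approx -20645.0$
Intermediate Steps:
$d = \frac{2}{3}$ ($d = \frac{3 \cdot 1 + 1}{6} = \left(3 + 1\right) \frac{1}{6} = 4 \cdot \frac{1}{6} = \frac{2}{3} \approx 0.66667$)
$W = \frac{2}{3} \approx 0.66667$
$P{\left(R \right)} = - \frac{13}{3}$ ($P{\left(R \right)} = \frac{2}{3} - 5 = - \frac{13}{3}$)
$- 158 \left(P{\left(-3 + 7 \right)} + 135\right) = - 158 \left(- \frac{13}{3} + 135\right) = \left(-158\right) \frac{392}{3} = - \frac{61936}{3}$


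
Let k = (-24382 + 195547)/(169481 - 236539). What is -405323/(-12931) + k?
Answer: 24966815119/867126998 ≈ 28.793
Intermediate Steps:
k = -171165/67058 (k = 171165/(-67058) = 171165*(-1/67058) = -171165/67058 ≈ -2.5525)
-405323/(-12931) + k = -405323/(-12931) - 171165/67058 = -405323*(-1/12931) - 171165/67058 = 405323/12931 - 171165/67058 = 24966815119/867126998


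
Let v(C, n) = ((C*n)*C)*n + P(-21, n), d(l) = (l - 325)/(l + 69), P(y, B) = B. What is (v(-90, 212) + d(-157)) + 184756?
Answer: 16026180433/44 ≈ 3.6423e+8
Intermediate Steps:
d(l) = (-325 + l)/(69 + l)
v(C, n) = n + C²*n² (v(C, n) = ((C*n)*C)*n + n = (n*C²)*n + n = C²*n² + n = n + C²*n²)
(v(-90, 212) + d(-157)) + 184756 = (212*(1 + 212*(-90)²) + (-325 - 157)/(69 - 157)) + 184756 = (212*(1 + 212*8100) - 482/(-88)) + 184756 = (212*(1 + 1717200) - 1/88*(-482)) + 184756 = (212*1717201 + 241/44) + 184756 = (364046612 + 241/44) + 184756 = 16018051169/44 + 184756 = 16026180433/44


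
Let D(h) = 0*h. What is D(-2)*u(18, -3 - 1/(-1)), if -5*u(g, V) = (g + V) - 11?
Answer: 0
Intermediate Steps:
u(g, V) = 11/5 - V/5 - g/5 (u(g, V) = -((g + V) - 11)/5 = -((V + g) - 11)/5 = -(-11 + V + g)/5 = 11/5 - V/5 - g/5)
D(h) = 0
D(-2)*u(18, -3 - 1/(-1)) = 0*(11/5 - (-3 - 1/(-1))/5 - ⅕*18) = 0*(11/5 - (-3 - 1*(-1))/5 - 18/5) = 0*(11/5 - (-3 + 1)/5 - 18/5) = 0*(11/5 - ⅕*(-2) - 18/5) = 0*(11/5 + ⅖ - 18/5) = 0*(-1) = 0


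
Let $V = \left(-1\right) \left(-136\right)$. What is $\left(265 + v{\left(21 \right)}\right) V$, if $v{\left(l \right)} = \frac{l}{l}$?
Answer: $36176$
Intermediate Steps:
$V = 136$
$v{\left(l \right)} = 1$
$\left(265 + v{\left(21 \right)}\right) V = \left(265 + 1\right) 136 = 266 \cdot 136 = 36176$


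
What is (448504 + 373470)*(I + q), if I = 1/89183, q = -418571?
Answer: -30683810613569208/89183 ≈ -3.4405e+11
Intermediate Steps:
I = 1/89183 ≈ 1.1213e-5
(448504 + 373470)*(I + q) = (448504 + 373470)*(1/89183 - 418571) = 821974*(-37329417492/89183) = -30683810613569208/89183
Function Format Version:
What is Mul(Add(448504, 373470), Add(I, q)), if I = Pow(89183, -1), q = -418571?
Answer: Rational(-30683810613569208, 89183) ≈ -3.4405e+11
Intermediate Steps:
I = Rational(1, 89183) ≈ 1.1213e-5
Mul(Add(448504, 373470), Add(I, q)) = Mul(Add(448504, 373470), Add(Rational(1, 89183), -418571)) = Mul(821974, Rational(-37329417492, 89183)) = Rational(-30683810613569208, 89183)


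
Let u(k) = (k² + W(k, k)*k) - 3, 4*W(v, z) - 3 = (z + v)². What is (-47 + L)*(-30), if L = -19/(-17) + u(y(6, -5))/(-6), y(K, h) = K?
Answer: 89895/34 ≈ 2644.0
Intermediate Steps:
W(v, z) = ¾ + (v + z)²/4 (W(v, z) = ¾ + (z + v)²/4 = ¾ + (v + z)²/4)
u(k) = -3 + k² + k*(¾ + k²) (u(k) = (k² + (¾ + (k + k)²/4)*k) - 3 = (k² + (¾ + (2*k)²/4)*k) - 3 = (k² + (¾ + (4*k²)/4)*k) - 3 = (k² + (¾ + k²)*k) - 3 = (k² + k*(¾ + k²)) - 3 = -3 + k² + k*(¾ + k²))
L = -2797/68 (L = -19/(-17) + (-3 + 6² + 6³ + (¾)*6)/(-6) = -19*(-1/17) + (-3 + 36 + 216 + 9/2)*(-⅙) = 19/17 + (507/2)*(-⅙) = 19/17 - 169/4 = -2797/68 ≈ -41.132)
(-47 + L)*(-30) = (-47 - 2797/68)*(-30) = -5993/68*(-30) = 89895/34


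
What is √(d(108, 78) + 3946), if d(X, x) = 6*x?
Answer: √4414 ≈ 66.438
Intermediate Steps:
√(d(108, 78) + 3946) = √(6*78 + 3946) = √(468 + 3946) = √4414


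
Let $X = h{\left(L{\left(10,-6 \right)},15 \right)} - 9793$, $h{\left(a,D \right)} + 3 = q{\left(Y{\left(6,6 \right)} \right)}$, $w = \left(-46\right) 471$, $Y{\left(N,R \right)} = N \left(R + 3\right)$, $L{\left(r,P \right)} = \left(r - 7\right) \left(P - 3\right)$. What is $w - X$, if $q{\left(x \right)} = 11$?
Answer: $-11881$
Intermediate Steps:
$L{\left(r,P \right)} = \left(-7 + r\right) \left(-3 + P\right)$
$Y{\left(N,R \right)} = N \left(3 + R\right)$
$w = -21666$
$h{\left(a,D \right)} = 8$ ($h{\left(a,D \right)} = -3 + 11 = 8$)
$X = -9785$ ($X = 8 - 9793 = -9785$)
$w - X = -21666 - -9785 = -21666 + 9785 = -11881$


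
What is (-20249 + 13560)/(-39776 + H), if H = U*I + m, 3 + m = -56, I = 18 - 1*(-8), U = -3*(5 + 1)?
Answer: 6689/40303 ≈ 0.16597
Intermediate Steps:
U = -18 (U = -3*6 = -18)
I = 26 (I = 18 + 8 = 26)
m = -59 (m = -3 - 56 = -59)
H = -527 (H = -18*26 - 59 = -468 - 59 = -527)
(-20249 + 13560)/(-39776 + H) = (-20249 + 13560)/(-39776 - 527) = -6689/(-40303) = -6689*(-1/40303) = 6689/40303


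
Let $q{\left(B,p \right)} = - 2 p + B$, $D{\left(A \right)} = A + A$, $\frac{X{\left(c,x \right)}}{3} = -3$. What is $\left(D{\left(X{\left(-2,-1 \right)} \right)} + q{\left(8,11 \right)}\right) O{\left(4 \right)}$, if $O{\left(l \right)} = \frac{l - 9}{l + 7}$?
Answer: $\frac{160}{11} \approx 14.545$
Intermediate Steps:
$X{\left(c,x \right)} = -9$ ($X{\left(c,x \right)} = 3 \left(-3\right) = -9$)
$O{\left(l \right)} = \frac{-9 + l}{7 + l}$
$D{\left(A \right)} = 2 A$
$q{\left(B,p \right)} = B - 2 p$
$\left(D{\left(X{\left(-2,-1 \right)} \right)} + q{\left(8,11 \right)}\right) O{\left(4 \right)} = \left(2 \left(-9\right) + \left(8 - 22\right)\right) \frac{-9 + 4}{7 + 4} = \left(-18 + \left(8 - 22\right)\right) \frac{1}{11} \left(-5\right) = \left(-18 - 14\right) \frac{1}{11} \left(-5\right) = \left(-32\right) \left(- \frac{5}{11}\right) = \frac{160}{11}$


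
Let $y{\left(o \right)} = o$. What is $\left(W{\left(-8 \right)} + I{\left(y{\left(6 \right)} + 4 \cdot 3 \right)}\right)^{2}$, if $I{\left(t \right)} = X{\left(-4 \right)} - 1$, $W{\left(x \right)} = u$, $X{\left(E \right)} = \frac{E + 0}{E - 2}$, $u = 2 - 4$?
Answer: $\frac{49}{9} \approx 5.4444$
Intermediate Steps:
$u = -2$ ($u = 2 - 4 = -2$)
$X{\left(E \right)} = \frac{E}{-2 + E}$
$W{\left(x \right)} = -2$
$I{\left(t \right)} = - \frac{1}{3}$ ($I{\left(t \right)} = - \frac{4}{-2 - 4} - 1 = - \frac{4}{-6} - 1 = \left(-4\right) \left(- \frac{1}{6}\right) - 1 = \frac{2}{3} - 1 = - \frac{1}{3}$)
$\left(W{\left(-8 \right)} + I{\left(y{\left(6 \right)} + 4 \cdot 3 \right)}\right)^{2} = \left(-2 - \frac{1}{3}\right)^{2} = \left(- \frac{7}{3}\right)^{2} = \frac{49}{9}$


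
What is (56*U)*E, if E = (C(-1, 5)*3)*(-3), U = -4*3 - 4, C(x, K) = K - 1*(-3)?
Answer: 64512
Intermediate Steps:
C(x, K) = 3 + K (C(x, K) = K + 3 = 3 + K)
U = -16 (U = -12 - 4 = -16)
E = -72 (E = ((3 + 5)*3)*(-3) = (8*3)*(-3) = 24*(-3) = -72)
(56*U)*E = (56*(-16))*(-72) = -896*(-72) = 64512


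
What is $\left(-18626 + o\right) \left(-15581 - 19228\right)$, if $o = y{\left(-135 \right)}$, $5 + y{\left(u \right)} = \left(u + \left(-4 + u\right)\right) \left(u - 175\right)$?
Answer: $-2308149981$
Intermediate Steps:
$y{\left(u \right)} = -5 + \left(-175 + u\right) \left(-4 + 2 u\right)$ ($y{\left(u \right)} = -5 + \left(u + \left(-4 + u\right)\right) \left(u - 175\right) = -5 + \left(-4 + 2 u\right) \left(-175 + u\right) = -5 + \left(-175 + u\right) \left(-4 + 2 u\right)$)
$o = 84935$ ($o = 695 - -47790 + 2 \left(-135\right)^{2} = 695 + 47790 + 2 \cdot 18225 = 695 + 47790 + 36450 = 84935$)
$\left(-18626 + o\right) \left(-15581 - 19228\right) = \left(-18626 + 84935\right) \left(-15581 - 19228\right) = 66309 \left(-34809\right) = -2308149981$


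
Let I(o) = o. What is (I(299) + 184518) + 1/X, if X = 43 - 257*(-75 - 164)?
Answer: 11359961723/61466 ≈ 1.8482e+5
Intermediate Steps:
X = 61466 (X = 43 - 257*(-239) = 43 + 61423 = 61466)
(I(299) + 184518) + 1/X = (299 + 184518) + 1/61466 = 184817 + 1/61466 = 11359961723/61466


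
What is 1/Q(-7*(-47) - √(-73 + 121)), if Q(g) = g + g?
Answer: 329/216386 + 2*√3/108193 ≈ 0.0015524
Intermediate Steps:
Q(g) = 2*g
1/Q(-7*(-47) - √(-73 + 121)) = 1/(2*(-7*(-47) - √(-73 + 121))) = 1/(2*(329 - √48)) = 1/(2*(329 - 4*√3)) = 1/(658 - 8*√3)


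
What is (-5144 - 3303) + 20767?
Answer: 12320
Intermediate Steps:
(-5144 - 3303) + 20767 = -8447 + 20767 = 12320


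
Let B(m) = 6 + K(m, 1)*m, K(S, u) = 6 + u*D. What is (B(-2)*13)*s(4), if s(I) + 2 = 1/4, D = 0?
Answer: 273/2 ≈ 136.50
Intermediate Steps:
s(I) = -7/4 (s(I) = -2 + 1/4 = -2 + ¼ = -7/4)
K(S, u) = 6 (K(S, u) = 6 + u*0 = 6 + 0 = 6)
B(m) = 6 + 6*m
(B(-2)*13)*s(4) = ((6 + 6*(-2))*13)*(-7/4) = ((6 - 12)*13)*(-7/4) = -6*13*(-7/4) = -78*(-7/4) = 273/2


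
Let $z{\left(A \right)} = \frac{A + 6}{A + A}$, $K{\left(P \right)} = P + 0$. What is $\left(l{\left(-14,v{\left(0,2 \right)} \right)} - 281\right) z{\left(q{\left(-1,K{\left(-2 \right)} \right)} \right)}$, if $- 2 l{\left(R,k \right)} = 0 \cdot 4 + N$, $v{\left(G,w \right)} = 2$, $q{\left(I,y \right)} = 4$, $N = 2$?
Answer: $- \frac{705}{2} \approx -352.5$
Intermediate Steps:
$K{\left(P \right)} = P$
$l{\left(R,k \right)} = -1$ ($l{\left(R,k \right)} = - \frac{0 \cdot 4 + 2}{2} = - \frac{0 + 2}{2} = \left(- \frac{1}{2}\right) 2 = -1$)
$z{\left(A \right)} = \frac{6 + A}{2 A}$
$\left(l{\left(-14,v{\left(0,2 \right)} \right)} - 281\right) z{\left(q{\left(-1,K{\left(-2 \right)} \right)} \right)} = \left(-1 - 281\right) \frac{6 + 4}{2 \cdot 4} = - 282 \cdot \frac{1}{2} \cdot \frac{1}{4} \cdot 10 = \left(-282\right) \frac{5}{4} = - \frac{705}{2}$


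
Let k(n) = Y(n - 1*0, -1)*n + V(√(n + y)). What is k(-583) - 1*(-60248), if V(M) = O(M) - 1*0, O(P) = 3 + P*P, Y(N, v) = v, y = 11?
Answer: 60262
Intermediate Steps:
O(P) = 3 + P²
V(M) = 3 + M² (V(M) = (3 + M²) - 1*0 = (3 + M²) + 0 = 3 + M²)
k(n) = 14 (k(n) = -n + (3 + (√(n + 11))²) = -n + (3 + (√(11 + n))²) = -n + (3 + (11 + n)) = -n + (14 + n) = 14)
k(-583) - 1*(-60248) = 14 - 1*(-60248) = 14 + 60248 = 60262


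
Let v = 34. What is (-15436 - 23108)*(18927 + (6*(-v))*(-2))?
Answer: -745248240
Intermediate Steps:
(-15436 - 23108)*(18927 + (6*(-v))*(-2)) = (-15436 - 23108)*(18927 + (6*(-1*34))*(-2)) = -38544*(18927 + (6*(-34))*(-2)) = -38544*(18927 - 204*(-2)) = -38544*(18927 + 408) = -38544*19335 = -745248240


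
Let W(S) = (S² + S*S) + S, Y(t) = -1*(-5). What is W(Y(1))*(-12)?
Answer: -660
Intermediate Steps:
Y(t) = 5
W(S) = S + 2*S² (W(S) = (S² + S²) + S = 2*S² + S = S + 2*S²)
W(Y(1))*(-12) = (5*(1 + 2*5))*(-12) = (5*(1 + 10))*(-12) = (5*11)*(-12) = 55*(-12) = -660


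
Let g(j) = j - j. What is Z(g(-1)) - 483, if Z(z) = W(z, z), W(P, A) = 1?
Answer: -482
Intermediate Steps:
g(j) = 0
Z(z) = 1
Z(g(-1)) - 483 = 1 - 483 = -482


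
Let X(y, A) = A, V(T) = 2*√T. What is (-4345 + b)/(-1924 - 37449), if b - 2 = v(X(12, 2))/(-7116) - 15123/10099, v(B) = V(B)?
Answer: 43875080/397627927 + √2/140089134 ≈ 0.11034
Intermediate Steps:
v(B) = 2*√B
b = 5075/10099 - √2/3558 (b = 2 + ((2*√2)/(-7116) - 15123/10099) = 2 + ((2*√2)*(-1/7116) - 15123*1/10099) = 2 + (-√2/3558 - 15123/10099) = 2 + (-15123/10099 - √2/3558) = 5075/10099 - √2/3558 ≈ 0.50213)
(-4345 + b)/(-1924 - 37449) = (-4345 + (5075/10099 - √2/3558))/(-1924 - 37449) = (-43875080/10099 - √2/3558)/(-39373) = (-43875080/10099 - √2/3558)*(-1/39373) = 43875080/397627927 + √2/140089134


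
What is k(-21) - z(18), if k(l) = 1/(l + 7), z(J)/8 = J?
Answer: -2017/14 ≈ -144.07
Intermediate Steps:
z(J) = 8*J
k(l) = 1/(7 + l)
k(-21) - z(18) = 1/(7 - 21) - 8*18 = 1/(-14) - 1*144 = -1/14 - 144 = -2017/14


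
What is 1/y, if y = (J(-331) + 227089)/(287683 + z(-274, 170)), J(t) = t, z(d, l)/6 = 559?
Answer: 291037/226758 ≈ 1.2835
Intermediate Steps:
z(d, l) = 3354 (z(d, l) = 6*559 = 3354)
y = 226758/291037 (y = (-331 + 227089)/(287683 + 3354) = 226758/291037 ≈ 0.77914)
1/y = 1/(226758/291037) = 291037/226758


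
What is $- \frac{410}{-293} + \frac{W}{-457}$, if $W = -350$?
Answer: $\frac{289920}{133901} \approx 2.1652$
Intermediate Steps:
$- \frac{410}{-293} + \frac{W}{-457} = - \frac{410}{-293} - \frac{350}{-457} = \left(-410\right) \left(- \frac{1}{293}\right) - - \frac{350}{457} = \frac{410}{293} + \frac{350}{457} = \frac{289920}{133901}$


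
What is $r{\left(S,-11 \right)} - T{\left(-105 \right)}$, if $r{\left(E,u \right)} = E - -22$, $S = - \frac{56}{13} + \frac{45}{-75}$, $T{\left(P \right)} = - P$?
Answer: $- \frac{5714}{65} \approx -87.908$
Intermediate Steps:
$S = - \frac{319}{65}$ ($S = \left(-56\right) \frac{1}{13} + 45 \left(- \frac{1}{75}\right) = - \frac{56}{13} - \frac{3}{5} = - \frac{319}{65} \approx -4.9077$)
$r{\left(E,u \right)} = 22 + E$ ($r{\left(E,u \right)} = E + 22 = 22 + E$)
$r{\left(S,-11 \right)} - T{\left(-105 \right)} = \left(22 - \frac{319}{65}\right) - \left(-1\right) \left(-105\right) = \frac{1111}{65} - 105 = - \frac{5714}{65}$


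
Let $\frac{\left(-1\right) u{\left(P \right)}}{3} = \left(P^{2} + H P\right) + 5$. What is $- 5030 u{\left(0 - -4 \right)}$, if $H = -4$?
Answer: $75450$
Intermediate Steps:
$u{\left(P \right)} = -15 - 3 P^{2} + 12 P$ ($u{\left(P \right)} = - 3 \left(\left(P^{2} - 4 P\right) + 5\right) = - 3 \left(5 + P^{2} - 4 P\right) = -15 - 3 P^{2} + 12 P$)
$- 5030 u{\left(0 - -4 \right)} = - 5030 \left(-15 - 3 \left(0 - -4\right)^{2} + 12 \left(0 - -4\right)\right) = - 5030 \left(-15 - 3 \left(0 + 4\right)^{2} + 12 \left(0 + 4\right)\right) = - 5030 \left(-15 - 3 \cdot 4^{2} + 12 \cdot 4\right) = - 5030 \left(-15 - 48 + 48\right) = \left(-5030\right) \left(-15\right) = 75450$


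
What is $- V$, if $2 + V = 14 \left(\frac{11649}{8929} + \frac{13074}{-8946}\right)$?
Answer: $\frac{7979018}{1901877} \approx 4.1953$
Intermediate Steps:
$V = - \frac{7979018}{1901877}$ ($V = -2 + 14 \left(\frac{11649}{8929} + \frac{13074}{-8946}\right) = -2 + 14 \left(11649 \cdot \frac{1}{8929} + 13074 \left(- \frac{1}{8946}\right)\right) = -2 + 14 \left(\frac{11649}{8929} - \frac{2179}{1491}\right) = -2 + 14 \left(- \frac{2087632}{13313139}\right) = -2 - \frac{4175264}{1901877} = - \frac{7979018}{1901877} \approx -4.1953$)
$- V = \left(-1\right) \left(- \frac{7979018}{1901877}\right) = \frac{7979018}{1901877}$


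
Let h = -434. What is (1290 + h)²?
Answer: 732736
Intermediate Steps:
(1290 + h)² = (1290 - 434)² = 856² = 732736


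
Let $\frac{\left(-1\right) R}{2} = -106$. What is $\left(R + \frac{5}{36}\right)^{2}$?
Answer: $\frac{58323769}{1296} \approx 45003.0$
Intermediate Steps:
$R = 212$ ($R = \left(-2\right) \left(-106\right) = 212$)
$\left(R + \frac{5}{36}\right)^{2} = \left(212 + \frac{5}{36}\right)^{2} = \left(\frac{7637}{36}\right)^{2} = \frac{58323769}{1296}$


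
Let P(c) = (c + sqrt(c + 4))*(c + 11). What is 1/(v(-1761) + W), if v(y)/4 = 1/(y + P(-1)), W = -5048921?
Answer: -1055608544063/5329684148283543115 + 8*sqrt(3)/15989052444850629345 ≈ -1.9806e-7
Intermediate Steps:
P(c) = (11 + c)*(c + sqrt(4 + c)) (P(c) = (c + sqrt(4 + c))*(11 + c) = (11 + c)*(c + sqrt(4 + c)))
v(y) = 4/(-10 + y + 10*sqrt(3)) (v(y) = 4/(y + ((-1)**2 + 11*(-1) + 11*sqrt(4 - 1) - sqrt(4 - 1))) = 4/(y + (1 - 11 + 11*sqrt(3) - sqrt(3))) = 4/(y + (-10 + 10*sqrt(3))) = 4/(-10 + y + 10*sqrt(3)))
1/(v(-1761) + W) = 1/(4/(-10 - 1761 + 10*sqrt(3)) - 5048921) = 1/(4/(-1771 + 10*sqrt(3)) - 5048921) = 1/(-5048921 + 4/(-1771 + 10*sqrt(3)))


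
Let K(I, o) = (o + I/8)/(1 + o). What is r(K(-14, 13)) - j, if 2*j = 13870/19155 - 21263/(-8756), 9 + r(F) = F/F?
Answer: -58405043/6098952 ≈ -9.5762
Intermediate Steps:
K(I, o) = (o + I/8)/(1 + o) (K(I, o) = (o + I*(⅛))/(1 + o) = (o + I/8)/(1 + o))
r(F) = -8 (r(F) = -9 + F/F = -9 + 1 = -8)
j = 9613427/6098952 (j = (13870/19155 - 21263/(-8756))/2 = (13870*(1/19155) - 21263*(-1/8756))/2 = (2774/3831 + 1933/796)/2 = (½)*(9613427/3049476) = 9613427/6098952 ≈ 1.5762)
r(K(-14, 13)) - j = -8 - 1*9613427/6098952 = -8 - 9613427/6098952 = -58405043/6098952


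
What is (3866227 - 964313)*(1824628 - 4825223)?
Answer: -8707468638830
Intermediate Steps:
(3866227 - 964313)*(1824628 - 4825223) = 2901914*(-3000595) = -8707468638830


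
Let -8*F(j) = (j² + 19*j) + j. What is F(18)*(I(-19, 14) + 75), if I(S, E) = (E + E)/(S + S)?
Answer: -12699/2 ≈ -6349.5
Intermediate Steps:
I(S, E) = E/S (I(S, E) = (2*E)/((2*S)) = (2*E)*(1/(2*S)) = E/S)
F(j) = -5*j/2 - j²/8 (F(j) = -((j² + 19*j) + j)/8 = -(j² + 20*j)/8 = -5*j/2 - j²/8)
F(18)*(I(-19, 14) + 75) = (-⅛*18*(20 + 18))*(14/(-19) + 75) = (-⅛*18*38)*(14*(-1/19) + 75) = -171*(-14/19 + 75)/2 = -171/2*1411/19 = -12699/2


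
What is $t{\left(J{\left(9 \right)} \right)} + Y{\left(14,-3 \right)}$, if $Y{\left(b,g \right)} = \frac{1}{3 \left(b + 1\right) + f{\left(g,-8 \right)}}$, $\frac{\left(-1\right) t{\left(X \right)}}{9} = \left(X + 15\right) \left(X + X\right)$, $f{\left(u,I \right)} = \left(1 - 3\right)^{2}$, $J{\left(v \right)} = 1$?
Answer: $- \frac{14111}{49} \approx -287.98$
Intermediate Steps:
$f{\left(u,I \right)} = 4$ ($f{\left(u,I \right)} = \left(-2\right)^{2} = 4$)
$t{\left(X \right)} = - 18 X \left(15 + X\right)$ ($t{\left(X \right)} = - 9 \left(X + 15\right) \left(X + X\right) = - 9 \left(15 + X\right) 2 X = - 9 \cdot 2 X \left(15 + X\right) = - 18 X \left(15 + X\right)$)
$Y{\left(b,g \right)} = \frac{1}{7 + 3 b}$ ($Y{\left(b,g \right)} = \frac{1}{3 \left(b + 1\right) + 4} = \frac{1}{3 \left(1 + b\right) + 4} = \frac{1}{\left(3 + 3 b\right) + 4} = \frac{1}{7 + 3 b}$)
$t{\left(J{\left(9 \right)} \right)} + Y{\left(14,-3 \right)} = \left(-18\right) 1 \left(15 + 1\right) + \frac{1}{7 + 3 \cdot 14} = \left(-18\right) 1 \cdot 16 + \frac{1}{7 + 42} = -288 + \frac{1}{49} = - \frac{14111}{49}$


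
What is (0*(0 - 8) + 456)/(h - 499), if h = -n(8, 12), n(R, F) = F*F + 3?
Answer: -12/17 ≈ -0.70588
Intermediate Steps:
n(R, F) = 3 + F**2 (n(R, F) = F**2 + 3 = 3 + F**2)
h = -147 (h = -(3 + 12**2) = -(3 + 144) = -1*147 = -147)
(0*(0 - 8) + 456)/(h - 499) = (0*(0 - 8) + 456)/(-147 - 499) = (0*(-8) + 456)/(-646) = (0 + 456)*(-1/646) = 456*(-1/646) = -12/17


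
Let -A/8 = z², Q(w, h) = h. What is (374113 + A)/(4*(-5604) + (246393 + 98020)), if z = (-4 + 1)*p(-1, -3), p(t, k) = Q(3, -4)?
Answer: 12031/10387 ≈ 1.1583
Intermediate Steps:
p(t, k) = -4
z = 12 (z = (-4 + 1)*(-4) = -3*(-4) = 12)
A = -1152 (A = -8*12² = -8*144 = -1152)
(374113 + A)/(4*(-5604) + (246393 + 98020)) = (374113 - 1152)/(4*(-5604) + (246393 + 98020)) = 372961/(-22416 + 344413) = 372961/321997 = 372961*(1/321997) = 12031/10387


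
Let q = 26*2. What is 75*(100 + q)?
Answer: 11400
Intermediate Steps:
q = 52
75*(100 + q) = 75*(100 + 52) = 75*152 = 11400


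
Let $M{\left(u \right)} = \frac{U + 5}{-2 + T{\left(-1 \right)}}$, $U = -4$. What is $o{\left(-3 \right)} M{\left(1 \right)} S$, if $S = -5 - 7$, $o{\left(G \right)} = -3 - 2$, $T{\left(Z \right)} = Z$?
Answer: $-20$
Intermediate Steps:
$o{\left(G \right)} = -5$
$M{\left(u \right)} = - \frac{1}{3}$ ($M{\left(u \right)} = \frac{-4 + 5}{-2 - 1} = 1 \frac{1}{-3} = 1 \left(- \frac{1}{3}\right) = - \frac{1}{3}$)
$S = -12$
$o{\left(-3 \right)} M{\left(1 \right)} S = \left(-5\right) \left(- \frac{1}{3}\right) \left(-12\right) = \frac{5}{3} \left(-12\right) = -20$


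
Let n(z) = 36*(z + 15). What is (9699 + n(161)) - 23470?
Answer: -7435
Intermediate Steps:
n(z) = 540 + 36*z (n(z) = 36*(15 + z) = 540 + 36*z)
(9699 + n(161)) - 23470 = (9699 + (540 + 36*161)) - 23470 = (9699 + (540 + 5796)) - 23470 = (9699 + 6336) - 23470 = 16035 - 23470 = -7435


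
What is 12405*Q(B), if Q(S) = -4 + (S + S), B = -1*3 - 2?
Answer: -173670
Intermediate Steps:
B = -5 (B = -3 - 2 = -5)
Q(S) = -4 + 2*S
12405*Q(B) = 12405*(-4 + 2*(-5)) = 12405*(-4 - 10) = 12405*(-14) = -173670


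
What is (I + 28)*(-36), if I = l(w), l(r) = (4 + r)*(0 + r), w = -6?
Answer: -1440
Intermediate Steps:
l(r) = r*(4 + r) (l(r) = (4 + r)*r = r*(4 + r))
I = 12 (I = -6*(4 - 6) = -6*(-2) = 12)
(I + 28)*(-36) = (12 + 28)*(-36) = 40*(-36) = -1440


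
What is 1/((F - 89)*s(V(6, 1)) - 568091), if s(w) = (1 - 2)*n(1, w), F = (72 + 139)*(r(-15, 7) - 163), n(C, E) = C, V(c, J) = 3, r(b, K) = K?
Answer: -1/535086 ≈ -1.8689e-6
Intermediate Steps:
F = -32916 (F = (72 + 139)*(7 - 163) = 211*(-156) = -32916)
s(w) = -1 (s(w) = (1 - 2)*1 = -1*1 = -1)
1/((F - 89)*s(V(6, 1)) - 568091) = 1/((-32916 - 89)*(-1) - 568091) = 1/(-33005*(-1) - 568091) = 1/(33005 - 568091) = 1/(-535086) = -1/535086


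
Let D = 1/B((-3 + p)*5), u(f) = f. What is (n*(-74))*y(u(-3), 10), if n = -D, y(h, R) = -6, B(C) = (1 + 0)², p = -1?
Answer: -444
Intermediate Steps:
B(C) = 1 (B(C) = 1² = 1)
D = 1 (D = 1/1 = 1)
n = -1 (n = -1*1 = -1)
(n*(-74))*y(u(-3), 10) = -1*(-74)*(-6) = 74*(-6) = -444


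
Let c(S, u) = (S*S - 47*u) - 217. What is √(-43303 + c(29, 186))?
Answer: I*√51421 ≈ 226.76*I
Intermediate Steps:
c(S, u) = -217 + S² - 47*u (c(S, u) = (S² - 47*u) - 217 = -217 + S² - 47*u)
√(-43303 + c(29, 186)) = √(-43303 + (-217 + 29² - 47*186)) = √(-43303 + (-217 + 841 - 8742)) = √(-43303 - 8118) = √(-51421) = I*√51421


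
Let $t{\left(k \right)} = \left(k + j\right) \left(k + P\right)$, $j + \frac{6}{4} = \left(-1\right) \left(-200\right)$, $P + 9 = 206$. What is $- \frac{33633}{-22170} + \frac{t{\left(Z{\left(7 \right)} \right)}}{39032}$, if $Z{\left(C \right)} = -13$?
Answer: $\frac{6159136}{2575415} \approx 2.3915$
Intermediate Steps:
$P = 197$ ($P = -9 + 206 = 197$)
$j = \frac{397}{2}$ ($j = - \frac{3}{2} - -200 = - \frac{3}{2} + 200 = \frac{397}{2} \approx 198.5$)
$t{\left(k \right)} = \left(197 + k\right) \left(\frac{397}{2} + k\right)$ ($t{\left(k \right)} = \left(k + \frac{397}{2}\right) \left(k + 197\right) = \left(\frac{397}{2} + k\right) \left(197 + k\right) = \left(197 + k\right) \left(\frac{397}{2} + k\right)$)
$- \frac{33633}{-22170} + \frac{t{\left(Z{\left(7 \right)} \right)}}{39032} = - \frac{33633}{-22170} + \frac{\frac{78209}{2} + \left(-13\right)^{2} + \frac{791}{2} \left(-13\right)}{39032} = \left(-33633\right) \left(- \frac{1}{22170}\right) + \left(\frac{78209}{2} + 169 - \frac{10283}{2}\right) \frac{1}{39032} = \frac{11211}{7390} + 34132 \cdot \frac{1}{39032} = \frac{11211}{7390} + \frac{1219}{1394} = \frac{6159136}{2575415}$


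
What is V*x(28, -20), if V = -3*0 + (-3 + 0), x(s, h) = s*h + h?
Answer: 1740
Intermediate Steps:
x(s, h) = h + h*s (x(s, h) = h*s + h = h + h*s)
V = -3 (V = 0 - 3 = -3)
V*x(28, -20) = -(-60)*(1 + 28) = -(-60)*29 = -3*(-580) = 1740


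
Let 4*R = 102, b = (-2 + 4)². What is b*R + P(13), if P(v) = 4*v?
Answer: 154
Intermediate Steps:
b = 4 (b = 2² = 4)
R = 51/2 (R = (¼)*102 = 51/2 ≈ 25.500)
b*R + P(13) = 4*(51/2) + 4*13 = 102 + 52 = 154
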